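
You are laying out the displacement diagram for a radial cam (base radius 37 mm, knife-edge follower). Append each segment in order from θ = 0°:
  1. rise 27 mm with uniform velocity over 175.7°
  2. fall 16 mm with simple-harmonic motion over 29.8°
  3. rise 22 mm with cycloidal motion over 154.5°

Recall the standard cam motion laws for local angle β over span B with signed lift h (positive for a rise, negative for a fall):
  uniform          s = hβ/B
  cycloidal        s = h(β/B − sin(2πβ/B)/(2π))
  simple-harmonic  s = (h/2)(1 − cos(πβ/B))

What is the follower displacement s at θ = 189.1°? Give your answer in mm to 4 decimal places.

seg 1 [0°–175.7°] uniform, h=27: full span → s += 27 → s = 27.0000
seg 2 [175.7°–205.5°] simple-harmonic, h=-16: θ=189.1° here. β=13.4, B=29.8. -16/2·(1 − cos(π·0.4497)) = -6.7402 → s = 20.2598

20.2598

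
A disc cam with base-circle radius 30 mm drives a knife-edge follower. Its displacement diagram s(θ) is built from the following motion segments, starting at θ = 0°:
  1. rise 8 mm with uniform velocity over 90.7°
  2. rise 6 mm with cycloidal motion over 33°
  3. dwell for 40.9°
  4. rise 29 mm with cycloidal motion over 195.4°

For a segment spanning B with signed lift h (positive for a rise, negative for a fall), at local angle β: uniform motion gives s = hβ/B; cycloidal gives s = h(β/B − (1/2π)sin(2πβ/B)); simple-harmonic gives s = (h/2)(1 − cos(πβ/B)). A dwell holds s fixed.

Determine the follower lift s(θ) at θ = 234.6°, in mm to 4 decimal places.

seg 1 [0°–90.7°] uniform, h=8: full span → s += 8 → s = 8.0000
seg 2 [90.7°–123.7°] cycloidal, h=6: full span → s += 6 → s = 14.0000
seg 3 [123.7°–164.6°] dwell: s stays 14.0000
seg 4 [164.6°–360°] cycloidal, h=29: θ=234.6° here. β=70, B=195.4. 29·(0.3582 − sin(2π·0.3582)/(2π)) = 6.8003 → s = 20.8003

20.8003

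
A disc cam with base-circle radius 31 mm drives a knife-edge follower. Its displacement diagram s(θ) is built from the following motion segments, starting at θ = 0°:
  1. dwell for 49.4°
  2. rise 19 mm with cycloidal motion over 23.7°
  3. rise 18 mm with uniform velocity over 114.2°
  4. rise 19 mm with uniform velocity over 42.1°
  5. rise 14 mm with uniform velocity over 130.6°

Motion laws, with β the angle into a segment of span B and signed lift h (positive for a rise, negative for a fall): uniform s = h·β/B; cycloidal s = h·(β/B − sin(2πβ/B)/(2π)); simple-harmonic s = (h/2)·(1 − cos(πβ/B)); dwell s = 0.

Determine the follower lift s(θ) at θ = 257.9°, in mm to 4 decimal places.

seg 1 [0°–49.4°] dwell: s stays 0.0000
seg 2 [49.4°–73.1°] cycloidal, h=19: full span → s += 19 → s = 19.0000
seg 3 [73.1°–187.3°] uniform, h=18: full span → s += 18 → s = 37.0000
seg 4 [187.3°–229.4°] uniform, h=19: full span → s += 19 → s = 56.0000
seg 5 [229.4°–360°] uniform, h=14: θ=257.9° here. β=28.5, B=130.6. 14·28.5/130.6 = 3.0551 → s = 59.0551

59.0551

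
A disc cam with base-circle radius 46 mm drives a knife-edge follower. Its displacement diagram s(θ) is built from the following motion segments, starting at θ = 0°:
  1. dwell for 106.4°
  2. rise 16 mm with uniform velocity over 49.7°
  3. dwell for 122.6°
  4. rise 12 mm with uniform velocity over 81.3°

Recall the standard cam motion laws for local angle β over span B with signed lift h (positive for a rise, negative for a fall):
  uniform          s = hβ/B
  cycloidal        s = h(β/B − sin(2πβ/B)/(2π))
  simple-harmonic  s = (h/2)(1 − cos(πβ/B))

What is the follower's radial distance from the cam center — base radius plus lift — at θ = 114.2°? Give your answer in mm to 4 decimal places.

seg 1 [0°–106.4°] dwell: s stays 0.0000
seg 2 [106.4°–156.1°] uniform, h=16: θ=114.2° here. β=7.8, B=49.7. 16·7.8/49.7 = 2.5111 → s = 2.5111
radial distance = base radius + s = 46 + 2.5111 = 48.5111

48.5111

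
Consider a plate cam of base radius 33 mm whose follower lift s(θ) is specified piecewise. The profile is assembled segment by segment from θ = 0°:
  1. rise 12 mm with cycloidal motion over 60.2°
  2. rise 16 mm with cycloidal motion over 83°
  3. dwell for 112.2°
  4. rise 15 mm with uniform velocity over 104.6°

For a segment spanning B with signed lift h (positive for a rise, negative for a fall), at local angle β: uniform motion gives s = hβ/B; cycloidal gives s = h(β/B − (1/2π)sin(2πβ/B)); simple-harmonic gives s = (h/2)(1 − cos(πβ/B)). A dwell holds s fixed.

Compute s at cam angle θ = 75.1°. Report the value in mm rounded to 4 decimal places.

seg 1 [0°–60.2°] cycloidal, h=12: full span → s += 12 → s = 12.0000
seg 2 [60.2°–143.2°] cycloidal, h=16: θ=75.1° here. β=14.9, B=83. 16·(0.1795 − sin(2π·0.1795)/(2π)) = 0.5715 → s = 12.5715

12.5715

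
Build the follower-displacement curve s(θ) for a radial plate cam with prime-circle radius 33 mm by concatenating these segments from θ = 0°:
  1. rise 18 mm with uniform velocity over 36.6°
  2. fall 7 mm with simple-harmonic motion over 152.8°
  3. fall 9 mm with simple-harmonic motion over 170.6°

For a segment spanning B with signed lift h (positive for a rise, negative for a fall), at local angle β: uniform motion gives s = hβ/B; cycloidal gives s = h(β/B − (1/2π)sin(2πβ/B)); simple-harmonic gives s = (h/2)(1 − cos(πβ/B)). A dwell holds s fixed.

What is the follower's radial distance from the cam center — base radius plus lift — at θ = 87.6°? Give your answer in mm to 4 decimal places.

seg 1 [0°–36.6°] uniform, h=18: full span → s += 18 → s = 18.0000
seg 2 [36.6°–189.4°] simple-harmonic, h=-7: θ=87.6° here. β=51, B=152.8. -7/2·(1 − cos(π·0.3338)) = -1.7542 → s = 16.2458
radial distance = base radius + s = 33 + 16.2458 = 49.2458

49.2458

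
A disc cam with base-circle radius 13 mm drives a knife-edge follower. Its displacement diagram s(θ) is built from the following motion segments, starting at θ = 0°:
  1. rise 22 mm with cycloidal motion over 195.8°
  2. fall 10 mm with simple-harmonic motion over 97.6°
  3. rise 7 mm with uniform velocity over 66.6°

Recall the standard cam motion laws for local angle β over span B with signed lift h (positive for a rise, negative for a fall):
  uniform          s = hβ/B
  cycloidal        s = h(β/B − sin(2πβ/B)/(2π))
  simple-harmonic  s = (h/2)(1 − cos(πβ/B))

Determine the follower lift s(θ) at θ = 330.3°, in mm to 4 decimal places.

seg 1 [0°–195.8°] cycloidal, h=22: full span → s += 22 → s = 22.0000
seg 2 [195.8°–293.4°] simple-harmonic, h=-10: full span → s += -10 → s = 12.0000
seg 3 [293.4°–360°] uniform, h=7: θ=330.3° here. β=36.9, B=66.6. 7·36.9/66.6 = 3.8784 → s = 15.8784

15.8784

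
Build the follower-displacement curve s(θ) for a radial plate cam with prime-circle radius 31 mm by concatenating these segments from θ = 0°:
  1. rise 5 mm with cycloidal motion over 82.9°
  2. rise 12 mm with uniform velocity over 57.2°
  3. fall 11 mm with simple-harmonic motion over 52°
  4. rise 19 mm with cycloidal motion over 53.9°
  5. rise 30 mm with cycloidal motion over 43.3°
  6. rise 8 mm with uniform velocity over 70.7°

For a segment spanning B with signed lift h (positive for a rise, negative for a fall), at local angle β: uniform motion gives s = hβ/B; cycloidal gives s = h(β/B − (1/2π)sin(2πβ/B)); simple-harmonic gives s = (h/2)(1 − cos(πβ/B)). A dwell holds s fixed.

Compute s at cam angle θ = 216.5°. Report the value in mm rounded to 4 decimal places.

seg 1 [0°–82.9°] cycloidal, h=5: full span → s += 5 → s = 5.0000
seg 2 [82.9°–140.1°] uniform, h=12: full span → s += 12 → s = 17.0000
seg 3 [140.1°–192.1°] simple-harmonic, h=-11: full span → s += -11 → s = 6.0000
seg 4 [192.1°–246°] cycloidal, h=19: θ=216.5° here. β=24.4, B=53.9. 19·(0.4527 − sin(2π·0.4527)/(2π)) = 7.7154 → s = 13.7154

13.7154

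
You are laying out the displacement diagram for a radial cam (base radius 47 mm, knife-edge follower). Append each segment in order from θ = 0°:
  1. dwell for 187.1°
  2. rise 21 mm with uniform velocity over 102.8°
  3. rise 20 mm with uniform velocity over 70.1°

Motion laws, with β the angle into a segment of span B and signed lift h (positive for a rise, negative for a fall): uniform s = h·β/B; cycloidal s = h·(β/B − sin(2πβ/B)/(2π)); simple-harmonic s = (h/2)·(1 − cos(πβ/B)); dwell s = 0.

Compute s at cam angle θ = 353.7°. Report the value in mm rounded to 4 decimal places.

seg 1 [0°–187.1°] dwell: s stays 0.0000
seg 2 [187.1°–289.9°] uniform, h=21: full span → s += 21 → s = 21.0000
seg 3 [289.9°–360°] uniform, h=20: θ=353.7° here. β=63.8, B=70.1. 20·63.8/70.1 = 18.2026 → s = 39.2026

39.2026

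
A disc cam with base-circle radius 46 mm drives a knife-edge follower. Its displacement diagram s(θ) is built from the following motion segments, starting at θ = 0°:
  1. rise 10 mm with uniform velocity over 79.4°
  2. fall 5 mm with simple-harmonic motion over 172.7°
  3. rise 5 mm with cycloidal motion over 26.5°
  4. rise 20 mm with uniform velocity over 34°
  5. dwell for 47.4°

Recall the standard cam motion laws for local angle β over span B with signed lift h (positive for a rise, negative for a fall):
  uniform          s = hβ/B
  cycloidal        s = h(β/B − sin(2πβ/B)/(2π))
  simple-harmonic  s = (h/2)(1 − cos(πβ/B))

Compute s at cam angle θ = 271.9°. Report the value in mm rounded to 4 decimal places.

seg 1 [0°–79.4°] uniform, h=10: full span → s += 10 → s = 10.0000
seg 2 [79.4°–252.1°] simple-harmonic, h=-5: full span → s += -5 → s = 5.0000
seg 3 [252.1°–278.6°] cycloidal, h=5: θ=271.9° here. β=19.8, B=26.5. 5·(0.7472 − sin(2π·0.7472)/(2π)) = 4.5315 → s = 9.5315

9.5315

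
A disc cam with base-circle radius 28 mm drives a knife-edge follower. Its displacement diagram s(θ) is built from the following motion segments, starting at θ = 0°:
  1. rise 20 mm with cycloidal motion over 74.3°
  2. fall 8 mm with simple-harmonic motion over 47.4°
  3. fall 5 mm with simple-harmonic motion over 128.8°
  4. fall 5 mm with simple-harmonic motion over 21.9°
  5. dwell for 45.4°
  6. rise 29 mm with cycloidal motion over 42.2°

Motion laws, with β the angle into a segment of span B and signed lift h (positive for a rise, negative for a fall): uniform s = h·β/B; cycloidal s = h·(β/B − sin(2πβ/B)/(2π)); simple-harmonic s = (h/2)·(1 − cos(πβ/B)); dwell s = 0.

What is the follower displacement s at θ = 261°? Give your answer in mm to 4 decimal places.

seg 1 [0°–74.3°] cycloidal, h=20: full span → s += 20 → s = 20.0000
seg 2 [74.3°–121.7°] simple-harmonic, h=-8: full span → s += -8 → s = 12.0000
seg 3 [121.7°–250.5°] simple-harmonic, h=-5: full span → s += -5 → s = 7.0000
seg 4 [250.5°–272.4°] simple-harmonic, h=-5: θ=261° here. β=10.5, B=21.9. -5/2·(1 − cos(π·0.4795)) = -2.3387 → s = 4.6613

4.6613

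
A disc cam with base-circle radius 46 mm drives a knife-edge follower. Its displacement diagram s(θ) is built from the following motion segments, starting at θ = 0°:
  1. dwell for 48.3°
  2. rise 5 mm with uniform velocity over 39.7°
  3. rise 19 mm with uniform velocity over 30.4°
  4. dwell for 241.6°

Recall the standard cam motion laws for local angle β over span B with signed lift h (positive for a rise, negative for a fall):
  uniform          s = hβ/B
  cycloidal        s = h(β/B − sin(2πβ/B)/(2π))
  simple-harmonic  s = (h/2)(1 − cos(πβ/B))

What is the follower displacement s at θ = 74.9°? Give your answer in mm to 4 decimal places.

seg 1 [0°–48.3°] dwell: s stays 0.0000
seg 2 [48.3°–88°] uniform, h=5: θ=74.9° here. β=26.6, B=39.7. 5·26.6/39.7 = 3.3501 → s = 3.3501

3.3501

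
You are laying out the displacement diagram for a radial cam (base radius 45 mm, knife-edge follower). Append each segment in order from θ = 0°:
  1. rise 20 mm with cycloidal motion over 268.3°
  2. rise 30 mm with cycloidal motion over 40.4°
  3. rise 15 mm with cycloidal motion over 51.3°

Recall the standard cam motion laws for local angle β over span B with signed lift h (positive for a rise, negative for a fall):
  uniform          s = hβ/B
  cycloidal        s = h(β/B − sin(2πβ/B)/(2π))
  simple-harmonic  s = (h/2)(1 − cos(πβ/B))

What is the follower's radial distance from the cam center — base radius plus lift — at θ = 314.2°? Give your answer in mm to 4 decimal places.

seg 1 [0°–268.3°] cycloidal, h=20: full span → s += 20 → s = 20.0000
seg 2 [268.3°–308.7°] cycloidal, h=30: full span → s += 30 → s = 50.0000
seg 3 [308.7°–360°] cycloidal, h=15: θ=314.2° here. β=5.5, B=51.3. 15·(0.1072 − sin(2π·0.1072)/(2π)) = 0.1189 → s = 50.1189
radial distance = base radius + s = 45 + 50.1189 = 95.1189

95.1189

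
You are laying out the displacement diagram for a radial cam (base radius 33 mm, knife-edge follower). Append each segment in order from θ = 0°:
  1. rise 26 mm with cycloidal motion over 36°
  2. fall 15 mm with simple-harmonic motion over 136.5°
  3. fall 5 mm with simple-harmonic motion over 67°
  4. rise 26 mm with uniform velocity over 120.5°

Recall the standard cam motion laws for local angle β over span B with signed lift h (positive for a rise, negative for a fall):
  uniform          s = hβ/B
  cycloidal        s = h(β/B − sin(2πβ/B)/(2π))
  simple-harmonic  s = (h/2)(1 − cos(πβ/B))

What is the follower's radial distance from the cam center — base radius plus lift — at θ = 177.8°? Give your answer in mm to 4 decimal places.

seg 1 [0°–36°] cycloidal, h=26: full span → s += 26 → s = 26.0000
seg 2 [36°–172.5°] simple-harmonic, h=-15: full span → s += -15 → s = 11.0000
seg 3 [172.5°–239.5°] simple-harmonic, h=-5: θ=177.8° here. β=5.3, B=67. -5/2·(1 − cos(π·0.0791)) = -0.0768 → s = 10.9232
radial distance = base radius + s = 33 + 10.9232 = 43.9232

43.9232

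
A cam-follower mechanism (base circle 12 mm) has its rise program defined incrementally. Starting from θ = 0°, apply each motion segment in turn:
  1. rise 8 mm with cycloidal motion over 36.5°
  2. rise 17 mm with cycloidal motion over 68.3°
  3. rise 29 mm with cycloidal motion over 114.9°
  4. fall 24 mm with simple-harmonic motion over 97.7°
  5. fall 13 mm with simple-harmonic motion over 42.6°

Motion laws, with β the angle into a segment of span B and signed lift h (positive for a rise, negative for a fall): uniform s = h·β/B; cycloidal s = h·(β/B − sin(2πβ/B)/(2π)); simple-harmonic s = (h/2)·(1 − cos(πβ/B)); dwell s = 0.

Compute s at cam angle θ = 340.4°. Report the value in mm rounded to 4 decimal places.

seg 1 [0°–36.5°] cycloidal, h=8: full span → s += 8 → s = 8.0000
seg 2 [36.5°–104.8°] cycloidal, h=17: full span → s += 17 → s = 25.0000
seg 3 [104.8°–219.7°] cycloidal, h=29: full span → s += 29 → s = 54.0000
seg 4 [219.7°–317.4°] simple-harmonic, h=-24: full span → s += -24 → s = 30.0000
seg 5 [317.4°–360°] simple-harmonic, h=-13: θ=340.4° here. β=23, B=42.6. -13/2·(1 − cos(π·0.5399)) = -7.3128 → s = 22.6872

22.6872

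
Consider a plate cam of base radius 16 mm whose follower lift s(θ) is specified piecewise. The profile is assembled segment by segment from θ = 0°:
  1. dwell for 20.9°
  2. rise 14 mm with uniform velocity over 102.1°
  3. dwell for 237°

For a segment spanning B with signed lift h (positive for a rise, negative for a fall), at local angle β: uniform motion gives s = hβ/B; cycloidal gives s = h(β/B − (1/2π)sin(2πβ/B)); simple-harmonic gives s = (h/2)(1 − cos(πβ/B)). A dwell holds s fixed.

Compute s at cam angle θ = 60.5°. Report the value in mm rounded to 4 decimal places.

seg 1 [0°–20.9°] dwell: s stays 0.0000
seg 2 [20.9°–123°] uniform, h=14: θ=60.5° here. β=39.6, B=102.1. 14·39.6/102.1 = 5.4300 → s = 5.4300

5.4300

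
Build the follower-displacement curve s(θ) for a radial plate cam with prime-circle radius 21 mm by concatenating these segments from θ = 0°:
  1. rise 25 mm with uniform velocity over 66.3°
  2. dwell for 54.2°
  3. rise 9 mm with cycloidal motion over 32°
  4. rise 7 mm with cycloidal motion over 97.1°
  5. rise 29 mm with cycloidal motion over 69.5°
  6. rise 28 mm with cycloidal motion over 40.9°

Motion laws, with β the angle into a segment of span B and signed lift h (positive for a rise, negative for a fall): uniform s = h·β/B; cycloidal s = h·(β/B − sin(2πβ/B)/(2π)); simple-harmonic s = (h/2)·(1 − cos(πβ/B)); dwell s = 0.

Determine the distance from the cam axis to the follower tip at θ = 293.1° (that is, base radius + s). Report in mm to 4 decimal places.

seg 1 [0°–66.3°] uniform, h=25: full span → s += 25 → s = 25.0000
seg 2 [66.3°–120.5°] dwell: s stays 25.0000
seg 3 [120.5°–152.5°] cycloidal, h=9: full span → s += 9 → s = 34.0000
seg 4 [152.5°–249.6°] cycloidal, h=7: full span → s += 7 → s = 41.0000
seg 5 [249.6°–319.1°] cycloidal, h=29: θ=293.1° here. β=43.5, B=69.5. 29·(0.6259 − sin(2π·0.6259)/(2π)) = 21.4331 → s = 62.4331
radial distance = base radius + s = 21 + 62.4331 = 83.4331

83.4331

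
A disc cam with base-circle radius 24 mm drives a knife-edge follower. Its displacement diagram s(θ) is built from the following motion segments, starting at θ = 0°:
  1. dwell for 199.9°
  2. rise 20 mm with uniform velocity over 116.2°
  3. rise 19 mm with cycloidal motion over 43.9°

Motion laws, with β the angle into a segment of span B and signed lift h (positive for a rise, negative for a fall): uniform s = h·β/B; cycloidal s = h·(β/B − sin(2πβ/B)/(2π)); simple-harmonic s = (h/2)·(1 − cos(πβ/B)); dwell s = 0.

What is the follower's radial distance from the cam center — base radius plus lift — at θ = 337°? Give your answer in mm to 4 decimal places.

seg 1 [0°–199.9°] dwell: s stays 0.0000
seg 2 [199.9°–316.1°] uniform, h=20: full span → s += 20 → s = 20.0000
seg 3 [316.1°–360°] cycloidal, h=19: θ=337° here. β=20.9, B=43.9. 19·(0.4761 − sin(2π·0.4761)/(2π)) = 8.5928 → s = 28.5928
radial distance = base radius + s = 24 + 28.5928 = 52.5928

52.5928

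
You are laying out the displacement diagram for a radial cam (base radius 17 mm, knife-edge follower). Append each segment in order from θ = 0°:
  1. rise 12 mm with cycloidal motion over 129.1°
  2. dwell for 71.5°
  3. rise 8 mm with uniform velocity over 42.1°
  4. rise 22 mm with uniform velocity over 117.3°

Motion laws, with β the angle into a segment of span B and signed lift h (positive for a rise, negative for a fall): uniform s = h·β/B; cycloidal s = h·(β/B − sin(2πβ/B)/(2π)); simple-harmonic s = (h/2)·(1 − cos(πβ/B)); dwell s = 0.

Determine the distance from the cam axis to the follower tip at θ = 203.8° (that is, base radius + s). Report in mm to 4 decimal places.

seg 1 [0°–129.1°] cycloidal, h=12: full span → s += 12 → s = 12.0000
seg 2 [129.1°–200.6°] dwell: s stays 12.0000
seg 3 [200.6°–242.7°] uniform, h=8: θ=203.8° here. β=3.2, B=42.1. 8·3.2/42.1 = 0.6081 → s = 12.6081
radial distance = base radius + s = 17 + 12.6081 = 29.6081

29.6081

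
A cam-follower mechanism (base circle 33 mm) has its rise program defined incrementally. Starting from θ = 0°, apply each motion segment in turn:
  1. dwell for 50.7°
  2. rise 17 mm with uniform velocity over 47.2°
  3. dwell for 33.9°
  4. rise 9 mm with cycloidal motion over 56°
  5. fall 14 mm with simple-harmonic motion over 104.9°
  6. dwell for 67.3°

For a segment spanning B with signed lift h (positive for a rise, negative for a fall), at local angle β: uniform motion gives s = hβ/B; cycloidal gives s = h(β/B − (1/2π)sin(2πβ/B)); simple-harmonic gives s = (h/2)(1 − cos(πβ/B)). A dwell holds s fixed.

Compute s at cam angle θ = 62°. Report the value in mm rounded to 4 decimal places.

seg 1 [0°–50.7°] dwell: s stays 0.0000
seg 2 [50.7°–97.9°] uniform, h=17: θ=62° here. β=11.3, B=47.2. 17·11.3/47.2 = 4.0699 → s = 4.0699

4.0699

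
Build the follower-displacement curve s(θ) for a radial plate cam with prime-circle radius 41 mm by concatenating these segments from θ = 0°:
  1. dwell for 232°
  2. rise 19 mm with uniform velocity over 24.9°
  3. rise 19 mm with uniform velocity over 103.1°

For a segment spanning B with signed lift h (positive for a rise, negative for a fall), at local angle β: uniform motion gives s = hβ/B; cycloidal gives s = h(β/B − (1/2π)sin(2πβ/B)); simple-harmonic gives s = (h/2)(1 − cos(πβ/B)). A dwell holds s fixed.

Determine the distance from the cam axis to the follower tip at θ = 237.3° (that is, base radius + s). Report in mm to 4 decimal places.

seg 1 [0°–232°] dwell: s stays 0.0000
seg 2 [232°–256.9°] uniform, h=19: θ=237.3° here. β=5.3, B=24.9. 19·5.3/24.9 = 4.0442 → s = 4.0442
radial distance = base radius + s = 41 + 4.0442 = 45.0442

45.0442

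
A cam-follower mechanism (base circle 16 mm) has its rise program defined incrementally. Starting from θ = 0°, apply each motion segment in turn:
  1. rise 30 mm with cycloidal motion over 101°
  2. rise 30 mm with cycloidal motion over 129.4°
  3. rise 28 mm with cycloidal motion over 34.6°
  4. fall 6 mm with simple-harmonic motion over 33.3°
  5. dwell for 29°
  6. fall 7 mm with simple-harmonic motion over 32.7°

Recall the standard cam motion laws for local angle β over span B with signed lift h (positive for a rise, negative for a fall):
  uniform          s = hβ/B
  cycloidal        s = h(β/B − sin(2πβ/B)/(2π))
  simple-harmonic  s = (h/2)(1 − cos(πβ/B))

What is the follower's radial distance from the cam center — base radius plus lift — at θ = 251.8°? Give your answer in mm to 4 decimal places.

seg 1 [0°–101°] cycloidal, h=30: full span → s += 30 → s = 30.0000
seg 2 [101°–230.4°] cycloidal, h=30: full span → s += 30 → s = 60.0000
seg 3 [230.4°–265°] cycloidal, h=28: θ=251.8° here. β=21.4, B=34.6. 28·(0.6185 − sin(2π·0.6185)/(2π)) = 20.3377 → s = 80.3377
radial distance = base radius + s = 16 + 80.3377 = 96.3377

96.3377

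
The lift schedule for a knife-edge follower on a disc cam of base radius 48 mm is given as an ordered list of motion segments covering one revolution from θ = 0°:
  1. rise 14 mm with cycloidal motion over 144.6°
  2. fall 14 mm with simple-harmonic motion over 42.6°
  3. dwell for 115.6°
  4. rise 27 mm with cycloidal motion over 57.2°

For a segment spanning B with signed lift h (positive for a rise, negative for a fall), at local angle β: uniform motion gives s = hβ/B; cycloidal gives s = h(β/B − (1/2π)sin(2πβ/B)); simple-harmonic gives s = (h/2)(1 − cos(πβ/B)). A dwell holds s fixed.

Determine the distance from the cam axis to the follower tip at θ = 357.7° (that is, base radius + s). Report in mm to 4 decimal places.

seg 1 [0°–144.6°] cycloidal, h=14: full span → s += 14 → s = 14.0000
seg 2 [144.6°–187.2°] simple-harmonic, h=-14: full span → s += -14 → s = 0.0000
seg 3 [187.2°–302.8°] dwell: s stays 0.0000
seg 4 [302.8°–360°] cycloidal, h=27: θ=357.7° here. β=54.9, B=57.2. 27·(0.9598 − sin(2π·0.9598)/(2π)) = 26.9885 → s = 26.9885
radial distance = base radius + s = 48 + 26.9885 = 74.9885

74.9885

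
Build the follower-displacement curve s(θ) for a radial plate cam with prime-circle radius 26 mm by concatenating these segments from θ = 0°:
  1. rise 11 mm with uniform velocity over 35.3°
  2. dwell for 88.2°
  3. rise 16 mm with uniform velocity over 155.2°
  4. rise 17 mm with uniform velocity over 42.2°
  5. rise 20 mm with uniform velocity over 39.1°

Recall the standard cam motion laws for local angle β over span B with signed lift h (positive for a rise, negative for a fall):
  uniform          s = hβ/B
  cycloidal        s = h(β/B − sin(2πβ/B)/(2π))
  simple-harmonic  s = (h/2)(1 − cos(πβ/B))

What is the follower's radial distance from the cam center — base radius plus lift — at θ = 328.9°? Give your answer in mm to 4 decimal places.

seg 1 [0°–35.3°] uniform, h=11: full span → s += 11 → s = 11.0000
seg 2 [35.3°–123.5°] dwell: s stays 11.0000
seg 3 [123.5°–278.7°] uniform, h=16: full span → s += 16 → s = 27.0000
seg 4 [278.7°–320.9°] uniform, h=17: full span → s += 17 → s = 44.0000
seg 5 [320.9°–360°] uniform, h=20: θ=328.9° here. β=8, B=39.1. 20·8/39.1 = 4.0921 → s = 48.0921
radial distance = base radius + s = 26 + 48.0921 = 74.0921

74.0921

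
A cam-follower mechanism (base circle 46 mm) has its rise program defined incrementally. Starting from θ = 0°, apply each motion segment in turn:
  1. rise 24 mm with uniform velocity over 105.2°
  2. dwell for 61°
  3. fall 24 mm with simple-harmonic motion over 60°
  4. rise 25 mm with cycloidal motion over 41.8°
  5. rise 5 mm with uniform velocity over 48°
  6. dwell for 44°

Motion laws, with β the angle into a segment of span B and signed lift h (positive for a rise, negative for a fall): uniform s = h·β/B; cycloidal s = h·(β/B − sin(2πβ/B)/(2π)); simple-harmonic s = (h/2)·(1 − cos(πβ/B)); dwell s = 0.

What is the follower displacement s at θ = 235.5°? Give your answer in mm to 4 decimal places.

seg 1 [0°–105.2°] uniform, h=24: full span → s += 24 → s = 24.0000
seg 2 [105.2°–166.2°] dwell: s stays 24.0000
seg 3 [166.2°–226.2°] simple-harmonic, h=-24: full span → s += -24 → s = 0.0000
seg 4 [226.2°–268°] cycloidal, h=25: θ=235.5° here. β=9.3, B=41.8. 25·(0.2225 − sin(2π·0.2225)/(2π)) = 1.6426 → s = 1.6426

1.6426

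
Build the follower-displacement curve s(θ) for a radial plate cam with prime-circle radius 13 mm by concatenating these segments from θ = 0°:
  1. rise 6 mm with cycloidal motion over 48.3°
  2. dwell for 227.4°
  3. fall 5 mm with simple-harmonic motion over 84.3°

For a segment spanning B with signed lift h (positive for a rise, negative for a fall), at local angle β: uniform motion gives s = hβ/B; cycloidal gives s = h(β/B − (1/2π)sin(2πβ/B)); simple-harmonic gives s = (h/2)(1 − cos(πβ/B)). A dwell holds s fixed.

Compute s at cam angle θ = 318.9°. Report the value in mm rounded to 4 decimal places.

seg 1 [0°–48.3°] cycloidal, h=6: full span → s += 6 → s = 6.0000
seg 2 [48.3°–275.7°] dwell: s stays 6.0000
seg 3 [275.7°–360°] simple-harmonic, h=-5: θ=318.9° here. β=43.2, B=84.3. -5/2·(1 − cos(π·0.5125)) = -2.5978 → s = 3.4022

3.4022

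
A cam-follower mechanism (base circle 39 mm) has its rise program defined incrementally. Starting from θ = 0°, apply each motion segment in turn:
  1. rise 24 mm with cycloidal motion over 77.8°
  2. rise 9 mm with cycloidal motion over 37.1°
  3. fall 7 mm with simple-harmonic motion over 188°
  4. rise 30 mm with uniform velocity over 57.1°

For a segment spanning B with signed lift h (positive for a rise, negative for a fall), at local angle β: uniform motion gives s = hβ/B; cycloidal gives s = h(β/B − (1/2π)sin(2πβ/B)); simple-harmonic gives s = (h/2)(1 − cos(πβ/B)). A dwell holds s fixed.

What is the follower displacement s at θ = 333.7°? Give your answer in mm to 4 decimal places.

seg 1 [0°–77.8°] cycloidal, h=24: full span → s += 24 → s = 24.0000
seg 2 [77.8°–114.9°] cycloidal, h=9: full span → s += 9 → s = 33.0000
seg 3 [114.9°–302.9°] simple-harmonic, h=-7: full span → s += -7 → s = 26.0000
seg 4 [302.9°–360°] uniform, h=30: θ=333.7° here. β=30.8, B=57.1. 30·30.8/57.1 = 16.1821 → s = 42.1821

42.1821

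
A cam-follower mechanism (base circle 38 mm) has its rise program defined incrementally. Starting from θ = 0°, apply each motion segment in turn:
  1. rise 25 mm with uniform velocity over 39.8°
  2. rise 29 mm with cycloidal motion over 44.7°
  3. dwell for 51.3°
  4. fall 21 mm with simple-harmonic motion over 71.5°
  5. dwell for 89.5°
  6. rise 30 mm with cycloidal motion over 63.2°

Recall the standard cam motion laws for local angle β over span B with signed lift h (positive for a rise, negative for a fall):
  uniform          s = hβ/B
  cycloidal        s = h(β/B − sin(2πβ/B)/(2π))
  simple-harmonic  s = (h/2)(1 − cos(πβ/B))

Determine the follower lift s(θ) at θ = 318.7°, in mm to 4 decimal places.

seg 1 [0°–39.8°] uniform, h=25: full span → s += 25 → s = 25.0000
seg 2 [39.8°–84.5°] cycloidal, h=29: full span → s += 29 → s = 54.0000
seg 3 [84.5°–135.8°] dwell: s stays 54.0000
seg 4 [135.8°–207.3°] simple-harmonic, h=-21: full span → s += -21 → s = 33.0000
seg 5 [207.3°–296.8°] dwell: s stays 33.0000
seg 6 [296.8°–360°] cycloidal, h=30: θ=318.7° here. β=21.9, B=63.2. 30·(0.3465 − sin(2π·0.3465)/(2π)) = 6.4723 → s = 39.4723

39.4723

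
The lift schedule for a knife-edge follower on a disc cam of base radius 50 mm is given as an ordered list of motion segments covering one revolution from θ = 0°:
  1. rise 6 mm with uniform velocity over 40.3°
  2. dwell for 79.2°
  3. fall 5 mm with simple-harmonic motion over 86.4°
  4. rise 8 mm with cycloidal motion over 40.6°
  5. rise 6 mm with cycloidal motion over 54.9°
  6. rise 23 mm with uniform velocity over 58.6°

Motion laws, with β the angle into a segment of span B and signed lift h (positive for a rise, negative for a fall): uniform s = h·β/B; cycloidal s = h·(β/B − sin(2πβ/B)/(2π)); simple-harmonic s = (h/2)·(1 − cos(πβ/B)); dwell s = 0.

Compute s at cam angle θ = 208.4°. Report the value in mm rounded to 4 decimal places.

seg 1 [0°–40.3°] uniform, h=6: full span → s += 6 → s = 6.0000
seg 2 [40.3°–119.5°] dwell: s stays 6.0000
seg 3 [119.5°–205.9°] simple-harmonic, h=-5: full span → s += -5 → s = 1.0000
seg 4 [205.9°–246.5°] cycloidal, h=8: θ=208.4° here. β=2.5, B=40.6. 8·(0.0616 − sin(2π·0.0616)/(2π)) = 0.0122 → s = 1.0122

1.0122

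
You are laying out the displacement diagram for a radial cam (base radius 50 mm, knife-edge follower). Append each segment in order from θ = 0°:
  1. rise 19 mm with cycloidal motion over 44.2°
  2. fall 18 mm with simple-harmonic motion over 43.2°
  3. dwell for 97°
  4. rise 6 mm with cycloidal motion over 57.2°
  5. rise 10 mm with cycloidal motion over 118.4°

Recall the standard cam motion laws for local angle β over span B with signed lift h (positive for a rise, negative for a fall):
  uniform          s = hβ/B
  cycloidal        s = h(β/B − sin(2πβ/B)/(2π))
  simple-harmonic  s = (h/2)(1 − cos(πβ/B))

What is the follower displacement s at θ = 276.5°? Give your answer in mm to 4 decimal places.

seg 1 [0°–44.2°] cycloidal, h=19: full span → s += 19 → s = 19.0000
seg 2 [44.2°–87.4°] simple-harmonic, h=-18: full span → s += -18 → s = 1.0000
seg 3 [87.4°–184.4°] dwell: s stays 1.0000
seg 4 [184.4°–241.6°] cycloidal, h=6: full span → s += 6 → s = 7.0000
seg 5 [241.6°–360°] cycloidal, h=10: θ=276.5° here. β=34.9, B=118.4. 10·(0.2948 − sin(2π·0.2948)/(2π)) = 1.4186 → s = 8.4186

8.4186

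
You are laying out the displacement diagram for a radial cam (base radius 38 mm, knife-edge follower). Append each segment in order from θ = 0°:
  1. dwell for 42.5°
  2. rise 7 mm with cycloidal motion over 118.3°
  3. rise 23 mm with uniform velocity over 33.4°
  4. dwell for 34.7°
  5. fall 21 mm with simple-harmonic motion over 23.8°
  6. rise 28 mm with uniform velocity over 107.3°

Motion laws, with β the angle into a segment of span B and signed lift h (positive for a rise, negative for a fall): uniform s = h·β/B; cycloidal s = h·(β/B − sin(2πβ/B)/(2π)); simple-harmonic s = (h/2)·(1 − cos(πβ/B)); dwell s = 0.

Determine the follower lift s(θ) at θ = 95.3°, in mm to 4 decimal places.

seg 1 [0°–42.5°] dwell: s stays 0.0000
seg 2 [42.5°–160.8°] cycloidal, h=7: θ=95.3° here. β=52.8, B=118.3. 7·(0.4463 − sin(2π·0.4463)/(2π)) = 2.7556 → s = 2.7556

2.7556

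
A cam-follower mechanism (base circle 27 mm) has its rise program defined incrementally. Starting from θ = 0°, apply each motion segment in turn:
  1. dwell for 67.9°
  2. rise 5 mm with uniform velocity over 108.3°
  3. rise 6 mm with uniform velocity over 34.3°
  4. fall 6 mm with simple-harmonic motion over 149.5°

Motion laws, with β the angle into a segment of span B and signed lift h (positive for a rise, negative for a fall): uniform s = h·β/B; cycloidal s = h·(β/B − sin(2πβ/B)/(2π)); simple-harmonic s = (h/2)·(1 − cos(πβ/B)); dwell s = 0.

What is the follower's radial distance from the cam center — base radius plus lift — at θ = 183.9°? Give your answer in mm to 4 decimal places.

seg 1 [0°–67.9°] dwell: s stays 0.0000
seg 2 [67.9°–176.2°] uniform, h=5: full span → s += 5 → s = 5.0000
seg 3 [176.2°–210.5°] uniform, h=6: θ=183.9° here. β=7.7, B=34.3. 6·7.7/34.3 = 1.3469 → s = 6.3469
radial distance = base radius + s = 27 + 6.3469 = 33.3469

33.3469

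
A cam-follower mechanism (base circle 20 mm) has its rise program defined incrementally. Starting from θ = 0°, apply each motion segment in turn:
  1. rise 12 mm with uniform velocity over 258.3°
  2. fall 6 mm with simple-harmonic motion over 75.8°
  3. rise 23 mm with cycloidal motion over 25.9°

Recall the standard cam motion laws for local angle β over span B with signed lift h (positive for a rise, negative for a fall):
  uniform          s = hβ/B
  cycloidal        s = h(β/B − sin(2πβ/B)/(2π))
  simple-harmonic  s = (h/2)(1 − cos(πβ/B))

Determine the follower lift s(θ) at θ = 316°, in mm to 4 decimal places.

seg 1 [0°–258.3°] uniform, h=12: full span → s += 12 → s = 12.0000
seg 2 [258.3°–334.1°] simple-harmonic, h=-6: θ=316° here. β=57.7, B=75.8. -6/2·(1 − cos(π·0.7612)) = -5.1947 → s = 6.8053

6.8053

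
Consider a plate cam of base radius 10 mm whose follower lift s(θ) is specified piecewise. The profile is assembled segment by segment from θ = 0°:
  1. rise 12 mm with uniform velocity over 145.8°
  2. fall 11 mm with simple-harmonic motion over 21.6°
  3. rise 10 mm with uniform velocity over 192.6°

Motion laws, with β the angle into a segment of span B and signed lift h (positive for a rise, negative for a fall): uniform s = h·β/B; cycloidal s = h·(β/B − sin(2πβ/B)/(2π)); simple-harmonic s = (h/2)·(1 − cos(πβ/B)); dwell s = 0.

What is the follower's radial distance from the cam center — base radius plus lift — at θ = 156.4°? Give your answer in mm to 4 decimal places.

seg 1 [0°–145.8°] uniform, h=12: full span → s += 12 → s = 12.0000
seg 2 [145.8°–167.4°] simple-harmonic, h=-11: θ=156.4° here. β=10.6, B=21.6. -11/2·(1 − cos(π·0.4907)) = -5.3400 → s = 6.6600
radial distance = base radius + s = 10 + 6.6600 = 16.6600

16.6600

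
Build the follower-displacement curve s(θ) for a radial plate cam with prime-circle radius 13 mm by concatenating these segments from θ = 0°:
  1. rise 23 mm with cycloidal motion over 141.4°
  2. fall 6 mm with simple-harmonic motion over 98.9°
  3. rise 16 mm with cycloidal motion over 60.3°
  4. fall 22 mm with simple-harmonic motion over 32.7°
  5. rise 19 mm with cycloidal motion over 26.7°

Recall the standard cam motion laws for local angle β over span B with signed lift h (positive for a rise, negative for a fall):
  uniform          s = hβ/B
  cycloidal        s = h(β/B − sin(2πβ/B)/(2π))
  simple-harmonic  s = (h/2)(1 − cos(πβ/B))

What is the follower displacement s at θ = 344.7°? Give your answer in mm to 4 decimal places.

seg 1 [0°–141.4°] cycloidal, h=23: full span → s += 23 → s = 23.0000
seg 2 [141.4°–240.3°] simple-harmonic, h=-6: full span → s += -6 → s = 17.0000
seg 3 [240.3°–300.6°] cycloidal, h=16: full span → s += 16 → s = 33.0000
seg 4 [300.6°–333.3°] simple-harmonic, h=-22: full span → s += -22 → s = 11.0000
seg 5 [333.3°–360°] cycloidal, h=19: θ=344.7° here. β=11.4, B=26.7. 19·(0.4270 − sin(2π·0.4270)/(2π)) = 6.7729 → s = 17.7729

17.7729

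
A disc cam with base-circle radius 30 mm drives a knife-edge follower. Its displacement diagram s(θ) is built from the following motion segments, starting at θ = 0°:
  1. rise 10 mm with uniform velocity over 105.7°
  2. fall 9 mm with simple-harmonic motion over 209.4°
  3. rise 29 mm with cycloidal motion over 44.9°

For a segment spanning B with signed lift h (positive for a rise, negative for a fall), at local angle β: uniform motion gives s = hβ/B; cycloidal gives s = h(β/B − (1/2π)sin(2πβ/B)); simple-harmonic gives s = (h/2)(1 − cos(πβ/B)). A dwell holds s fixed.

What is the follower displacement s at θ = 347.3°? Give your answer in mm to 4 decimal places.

seg 1 [0°–105.7°] uniform, h=10: full span → s += 10 → s = 10.0000
seg 2 [105.7°–315.1°] simple-harmonic, h=-9: full span → s += -9 → s = 1.0000
seg 3 [315.1°–360°] cycloidal, h=29: θ=347.3° here. β=32.2, B=44.9. 29·(0.7171 − sin(2π·0.7171)/(2π)) = 25.3148 → s = 26.3148

26.3148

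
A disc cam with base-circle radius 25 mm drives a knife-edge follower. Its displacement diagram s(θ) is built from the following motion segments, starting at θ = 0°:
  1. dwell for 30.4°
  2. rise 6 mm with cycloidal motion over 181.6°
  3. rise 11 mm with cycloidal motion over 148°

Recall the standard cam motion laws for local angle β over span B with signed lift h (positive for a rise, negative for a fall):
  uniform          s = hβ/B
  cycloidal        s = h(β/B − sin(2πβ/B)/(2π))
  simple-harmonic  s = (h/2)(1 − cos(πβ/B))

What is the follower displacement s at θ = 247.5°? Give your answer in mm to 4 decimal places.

seg 1 [0°–30.4°] dwell: s stays 0.0000
seg 2 [30.4°–212°] cycloidal, h=6: full span → s += 6 → s = 6.0000
seg 3 [212°–360°] cycloidal, h=11: θ=247.5° here. β=35.5, B=148. 11·(0.2399 − sin(2π·0.2399)/(2π)) = 0.8914 → s = 6.8914

6.8914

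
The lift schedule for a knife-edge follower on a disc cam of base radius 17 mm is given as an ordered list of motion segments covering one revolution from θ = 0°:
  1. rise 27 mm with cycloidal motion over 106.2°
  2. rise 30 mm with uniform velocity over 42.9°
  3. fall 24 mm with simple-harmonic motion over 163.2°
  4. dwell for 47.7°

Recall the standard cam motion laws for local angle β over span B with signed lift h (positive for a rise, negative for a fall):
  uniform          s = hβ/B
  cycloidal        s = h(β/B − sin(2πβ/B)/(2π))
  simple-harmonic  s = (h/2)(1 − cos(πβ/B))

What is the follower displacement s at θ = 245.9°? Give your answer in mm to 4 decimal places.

seg 1 [0°–106.2°] cycloidal, h=27: full span → s += 27 → s = 27.0000
seg 2 [106.2°–149.1°] uniform, h=30: full span → s += 30 → s = 57.0000
seg 3 [149.1°–312.3°] simple-harmonic, h=-24: θ=245.9° here. β=96.8, B=163.2. -24/2·(1 − cos(π·0.5931)) = -15.4613 → s = 41.5387

41.5387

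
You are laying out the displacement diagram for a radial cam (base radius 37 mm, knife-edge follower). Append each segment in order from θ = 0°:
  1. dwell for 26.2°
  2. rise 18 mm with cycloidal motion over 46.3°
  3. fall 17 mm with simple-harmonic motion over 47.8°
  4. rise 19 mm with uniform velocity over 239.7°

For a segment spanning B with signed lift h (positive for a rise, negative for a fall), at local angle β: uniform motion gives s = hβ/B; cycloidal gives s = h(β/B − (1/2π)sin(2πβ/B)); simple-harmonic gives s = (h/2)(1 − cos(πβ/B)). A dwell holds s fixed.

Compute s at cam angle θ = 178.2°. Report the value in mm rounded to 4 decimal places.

seg 1 [0°–26.2°] dwell: s stays 0.0000
seg 2 [26.2°–72.5°] cycloidal, h=18: full span → s += 18 → s = 18.0000
seg 3 [72.5°–120.3°] simple-harmonic, h=-17: full span → s += -17 → s = 1.0000
seg 4 [120.3°–360°] uniform, h=19: θ=178.2° here. β=57.9, B=239.7. 19·57.9/239.7 = 4.5895 → s = 5.5895

5.5895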